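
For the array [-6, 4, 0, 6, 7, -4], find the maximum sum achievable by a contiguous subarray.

Using Kadane's algorithm on [-6, 4, 0, 6, 7, -4]:

Scanning through the array:
Position 1 (value 4): max_ending_here = 4, max_so_far = 4
Position 2 (value 0): max_ending_here = 4, max_so_far = 4
Position 3 (value 6): max_ending_here = 10, max_so_far = 10
Position 4 (value 7): max_ending_here = 17, max_so_far = 17
Position 5 (value -4): max_ending_here = 13, max_so_far = 17

Maximum subarray: [4, 0, 6, 7]
Maximum sum: 17

The maximum subarray is [4, 0, 6, 7] with sum 17. This subarray runs from index 1 to index 4.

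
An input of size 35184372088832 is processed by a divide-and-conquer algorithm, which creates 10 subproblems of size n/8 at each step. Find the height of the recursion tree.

For divide and conquer with division factor 8:

Problem sizes at each level:
Level 0: 35184372088832
Level 1: 4398046511104
Level 2: 549755813888
Level 3: 68719476736
Level 4: 8589934592
Level 5: 1073741824
Level 6: 134217728
Level 7: 16777216
Level 8: 2097152
Level 9: 262144
Level 10: 32768
Level 11: 4096
Level 12: 512
Level 13: 64
Level 14: 8
Level 15: 1

The root is level 0 and the size-1 base case is level 15 (the tree spans levels 0 through 15, i.e. 16 levels counting the root), so the depth is the number of divisions: log_8(35184372088832) = 15

The recursion tree depth is log_8(35184372088832) = 15. At each level, the problem size is divided by 8, so it takes 15 divisions to reduce to a base case of size 1. The algorithm makes 10 recursive calls at each level.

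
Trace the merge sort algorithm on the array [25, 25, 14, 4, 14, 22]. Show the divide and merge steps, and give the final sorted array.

Merge sort trace:

Split: [25, 25, 14, 4, 14, 22] -> [25, 25, 14] and [4, 14, 22]
  Split: [25, 25, 14] -> [25] and [25, 14]
    Split: [25, 14] -> [25] and [14]
    Merge: [25] + [14] -> [14, 25]
  Merge: [25] + [14, 25] -> [14, 25, 25]
  Split: [4, 14, 22] -> [4] and [14, 22]
    Split: [14, 22] -> [14] and [22]
    Merge: [14] + [22] -> [14, 22]
  Merge: [4] + [14, 22] -> [4, 14, 22]
Merge: [14, 25, 25] + [4, 14, 22] -> [4, 14, 14, 22, 25, 25]

Final sorted array: [4, 14, 14, 22, 25, 25]

The merge sort proceeds by recursively splitting the array and merging sorted halves.
After all merges, the sorted array is [4, 14, 14, 22, 25, 25].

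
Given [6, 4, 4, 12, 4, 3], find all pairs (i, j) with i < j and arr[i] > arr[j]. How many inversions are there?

Finding inversions in [6, 4, 4, 12, 4, 3]:

(0, 1): arr[0]=6 > arr[1]=4
(0, 2): arr[0]=6 > arr[2]=4
(0, 4): arr[0]=6 > arr[4]=4
(0, 5): arr[0]=6 > arr[5]=3
(1, 5): arr[1]=4 > arr[5]=3
(2, 5): arr[2]=4 > arr[5]=3
(3, 4): arr[3]=12 > arr[4]=4
(3, 5): arr[3]=12 > arr[5]=3
(4, 5): arr[4]=4 > arr[5]=3

Total inversions: 9

The array has 9 inversion(s): (0,1), (0,2), (0,4), (0,5), (1,5), (2,5), (3,4), (3,5), (4,5). Each pair (i,j) satisfies i < j and arr[i] > arr[j].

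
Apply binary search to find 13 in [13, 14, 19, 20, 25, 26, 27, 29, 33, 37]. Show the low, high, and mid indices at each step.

Binary search for 13 in [13, 14, 19, 20, 25, 26, 27, 29, 33, 37]:

lo=0, hi=9, mid=4, arr[mid]=25 -> 25 > 13, search left half
lo=0, hi=3, mid=1, arr[mid]=14 -> 14 > 13, search left half
lo=0, hi=0, mid=0, arr[mid]=13 -> Found target at index 0!

Binary search finds 13 at index 0 after 3 comparisons. The search repeatedly halves the search space by comparing with the middle element.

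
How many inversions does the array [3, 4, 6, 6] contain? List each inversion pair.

Finding inversions in [3, 4, 6, 6]:


Total inversions: 0

The array has 0 inversions. It is already sorted.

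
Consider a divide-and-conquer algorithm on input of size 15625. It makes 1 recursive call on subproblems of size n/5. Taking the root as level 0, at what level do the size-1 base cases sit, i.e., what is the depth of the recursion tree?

For divide and conquer with division factor 5:

Problem sizes at each level:
Level 0: 15625
Level 1: 3125
Level 2: 625
Level 3: 125
Level 4: 25
Level 5: 5
Level 6: 1

The root is level 0 and the size-1 base case is level 6 (the tree spans levels 0 through 6, i.e. 7 levels counting the root), so the depth is the number of divisions: log_5(15625) = 6

The recursion tree depth is log_5(15625) = 6. At each level, the problem size is divided by 5, so it takes 6 divisions to reduce to a base case of size 1. The algorithm makes 1 recursive call at each level.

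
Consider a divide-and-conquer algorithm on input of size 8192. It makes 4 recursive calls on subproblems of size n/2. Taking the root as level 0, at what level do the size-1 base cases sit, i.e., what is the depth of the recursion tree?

For divide and conquer with division factor 2:

Problem sizes at each level:
Level 0: 8192
Level 1: 4096
Level 2: 2048
Level 3: 1024
Level 4: 512
Level 5: 256
Level 6: 128
Level 7: 64
Level 8: 32
Level 9: 16
Level 10: 8
Level 11: 4
Level 12: 2
Level 13: 1

The root is level 0 and the size-1 base case is level 13 (the tree spans levels 0 through 13, i.e. 14 levels counting the root), so the depth is the number of divisions: log_2(8192) = 13

The recursion tree depth is log_2(8192) = 13. At each level, the problem size is divided by 2, so it takes 13 divisions to reduce to a base case of size 1. The algorithm makes 4 recursive calls at each level.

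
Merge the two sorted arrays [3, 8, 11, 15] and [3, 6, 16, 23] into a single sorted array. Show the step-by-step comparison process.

Merging process:

Compare 3 vs 3: take 3 from left. Merged: [3]
Compare 8 vs 3: take 3 from right. Merged: [3, 3]
Compare 8 vs 6: take 6 from right. Merged: [3, 3, 6]
Compare 8 vs 16: take 8 from left. Merged: [3, 3, 6, 8]
Compare 11 vs 16: take 11 from left. Merged: [3, 3, 6, 8, 11]
Compare 15 vs 16: take 15 from left. Merged: [3, 3, 6, 8, 11, 15]
Append remaining from right: [16, 23]. Merged: [3, 3, 6, 8, 11, 15, 16, 23]

Final merged array: [3, 3, 6, 8, 11, 15, 16, 23]
Total comparisons: 6

The merged array is [3, 3, 6, 8, 11, 15, 16, 23], requiring 6 comparisons. The merge step runs in O(n) time where n is the total number of elements.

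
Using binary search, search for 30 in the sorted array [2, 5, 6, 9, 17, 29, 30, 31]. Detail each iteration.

Binary search for 30 in [2, 5, 6, 9, 17, 29, 30, 31]:

lo=0, hi=7, mid=3, arr[mid]=9 -> 9 < 30, search right half
lo=4, hi=7, mid=5, arr[mid]=29 -> 29 < 30, search right half
lo=6, hi=7, mid=6, arr[mid]=30 -> Found target at index 6!

Binary search finds 30 at index 6 after 3 comparisons. The search repeatedly halves the search space by comparing with the middle element.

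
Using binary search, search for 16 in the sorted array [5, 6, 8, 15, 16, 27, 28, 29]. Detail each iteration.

Binary search for 16 in [5, 6, 8, 15, 16, 27, 28, 29]:

lo=0, hi=7, mid=3, arr[mid]=15 -> 15 < 16, search right half
lo=4, hi=7, mid=5, arr[mid]=27 -> 27 > 16, search left half
lo=4, hi=4, mid=4, arr[mid]=16 -> Found target at index 4!

Binary search finds 16 at index 4 after 3 comparisons. The search repeatedly halves the search space by comparing with the middle element.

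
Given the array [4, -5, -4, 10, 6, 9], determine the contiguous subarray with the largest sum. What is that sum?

Using Kadane's algorithm on [4, -5, -4, 10, 6, 9]:

Scanning through the array:
Position 1 (value -5): max_ending_here = -1, max_so_far = 4
Position 2 (value -4): max_ending_here = -4, max_so_far = 4
Position 3 (value 10): max_ending_here = 10, max_so_far = 10
Position 4 (value 6): max_ending_here = 16, max_so_far = 16
Position 5 (value 9): max_ending_here = 25, max_so_far = 25

Maximum subarray: [10, 6, 9]
Maximum sum: 25

The maximum subarray is [10, 6, 9] with sum 25. This subarray runs from index 3 to index 5.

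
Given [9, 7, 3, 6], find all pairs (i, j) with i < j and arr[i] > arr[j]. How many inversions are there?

Finding inversions in [9, 7, 3, 6]:

(0, 1): arr[0]=9 > arr[1]=7
(0, 2): arr[0]=9 > arr[2]=3
(0, 3): arr[0]=9 > arr[3]=6
(1, 2): arr[1]=7 > arr[2]=3
(1, 3): arr[1]=7 > arr[3]=6

Total inversions: 5

The array has 5 inversion(s): (0,1), (0,2), (0,3), (1,2), (1,3). Each pair (i,j) satisfies i < j and arr[i] > arr[j].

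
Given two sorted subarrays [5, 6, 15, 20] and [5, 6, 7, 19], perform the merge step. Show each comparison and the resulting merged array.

Merging process:

Compare 5 vs 5: take 5 from left. Merged: [5]
Compare 6 vs 5: take 5 from right. Merged: [5, 5]
Compare 6 vs 6: take 6 from left. Merged: [5, 5, 6]
Compare 15 vs 6: take 6 from right. Merged: [5, 5, 6, 6]
Compare 15 vs 7: take 7 from right. Merged: [5, 5, 6, 6, 7]
Compare 15 vs 19: take 15 from left. Merged: [5, 5, 6, 6, 7, 15]
Compare 20 vs 19: take 19 from right. Merged: [5, 5, 6, 6, 7, 15, 19]
Append remaining from left: [20]. Merged: [5, 5, 6, 6, 7, 15, 19, 20]

Final merged array: [5, 5, 6, 6, 7, 15, 19, 20]
Total comparisons: 7

The merged array is [5, 5, 6, 6, 7, 15, 19, 20], requiring 7 comparisons. The merge step runs in O(n) time where n is the total number of elements.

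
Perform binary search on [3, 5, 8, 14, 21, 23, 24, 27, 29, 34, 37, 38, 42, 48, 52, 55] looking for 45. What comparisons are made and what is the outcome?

Binary search for 45 in [3, 5, 8, 14, 21, 23, 24, 27, 29, 34, 37, 38, 42, 48, 52, 55]:

lo=0, hi=15, mid=7, arr[mid]=27 -> 27 < 45, search right half
lo=8, hi=15, mid=11, arr[mid]=38 -> 38 < 45, search right half
lo=12, hi=15, mid=13, arr[mid]=48 -> 48 > 45, search left half
lo=12, hi=12, mid=12, arr[mid]=42 -> 42 < 45, search right half
lo=13 > hi=12, target 45 not found

Binary search determines that 45 is not in the array after 4 comparisons. The search space was exhausted without finding the target.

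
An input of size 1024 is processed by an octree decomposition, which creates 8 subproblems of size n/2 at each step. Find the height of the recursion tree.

For divide and conquer with division factor 2:

Problem sizes at each level:
Level 0: 1024
Level 1: 512
Level 2: 256
Level 3: 128
Level 4: 64
Level 5: 32
Level 6: 16
Level 7: 8
Level 8: 4
Level 9: 2
Level 10: 1

The root is level 0 and the size-1 base case is level 10 (the tree spans levels 0 through 10, i.e. 11 levels counting the root), so the depth is the number of divisions: log_2(1024) = 10

The recursion tree depth is log_2(1024) = 10. At each level, the problem size is divided by 2, so it takes 10 divisions to reduce to a base case of size 1. The algorithm makes 8 recursive calls at each level.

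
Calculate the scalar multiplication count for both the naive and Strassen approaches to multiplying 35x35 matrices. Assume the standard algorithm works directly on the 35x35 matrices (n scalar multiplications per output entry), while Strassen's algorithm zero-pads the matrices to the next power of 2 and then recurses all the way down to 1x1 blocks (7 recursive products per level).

Matrix multiplication for 35x35 matrices:

Strassen's algorithm requires power-of-2 dimensions. Pad 35x35 to 64x64 (next power of 2).

Standard algorithm: 35^3 = 42875 multiplications
Strassen's algorithm: 7^(log2(64)) = 7^6 = 117649 multiplications
Difference: 42875 - 117649 = -74774 (Strassen uses MORE here due to padding overhead — for small or just-over-power-of-2 n, padding can outweigh the per-level savings)

Standard: 42875 multiplications (35^3). Strassen: 117649 multiplications (7^6, after padding to 64x64). Strassen reduces 8 recursive multiplications to 7 at each level.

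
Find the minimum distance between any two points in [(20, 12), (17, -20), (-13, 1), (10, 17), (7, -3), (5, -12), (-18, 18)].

Computing all pairwise distances among 7 points:

d((20, 12), (17, -20)) = 32.1403
d((20, 12), (-13, 1)) = 34.7851
d((20, 12), (10, 17)) = 11.1803
d((20, 12), (7, -3)) = 19.8494
d((20, 12), (5, -12)) = 28.3019
d((20, 12), (-18, 18)) = 38.4708
d((17, -20), (-13, 1)) = 36.6197
d((17, -20), (10, 17)) = 37.6563
d((17, -20), (7, -3)) = 19.7231
d((17, -20), (5, -12)) = 14.4222
d((17, -20), (-18, 18)) = 51.6624
d((-13, 1), (10, 17)) = 28.0179
d((-13, 1), (7, -3)) = 20.3961
d((-13, 1), (5, -12)) = 22.2036
d((-13, 1), (-18, 18)) = 17.72
d((10, 17), (7, -3)) = 20.2237
d((10, 17), (5, -12)) = 29.4279
d((10, 17), (-18, 18)) = 28.0179
d((7, -3), (5, -12)) = 9.2195 <-- minimum
d((7, -3), (-18, 18)) = 32.6497
d((5, -12), (-18, 18)) = 37.8021

Closest pair: (7, -3) and (5, -12) with distance 9.2195

The closest pair is (7, -3) and (5, -12) with Euclidean distance 9.2195. For 7 points, brute-force pairwise comparison is shown above. For large n, the divide-and-conquer algorithm (sort by x, recurse on halves, check the dividing strip) achieves O(n log n).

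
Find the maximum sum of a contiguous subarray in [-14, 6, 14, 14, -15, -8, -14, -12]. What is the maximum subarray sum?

Using Kadane's algorithm on [-14, 6, 14, 14, -15, -8, -14, -12]:

Scanning through the array:
Position 1 (value 6): max_ending_here = 6, max_so_far = 6
Position 2 (value 14): max_ending_here = 20, max_so_far = 20
Position 3 (value 14): max_ending_here = 34, max_so_far = 34
Position 4 (value -15): max_ending_here = 19, max_so_far = 34
Position 5 (value -8): max_ending_here = 11, max_so_far = 34
Position 6 (value -14): max_ending_here = -3, max_so_far = 34
Position 7 (value -12): max_ending_here = -12, max_so_far = 34

Maximum subarray: [6, 14, 14]
Maximum sum: 34

The maximum subarray is [6, 14, 14] with sum 34. This subarray runs from index 1 to index 3.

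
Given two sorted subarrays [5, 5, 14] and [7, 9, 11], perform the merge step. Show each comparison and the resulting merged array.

Merging process:

Compare 5 vs 7: take 5 from left. Merged: [5]
Compare 5 vs 7: take 5 from left. Merged: [5, 5]
Compare 14 vs 7: take 7 from right. Merged: [5, 5, 7]
Compare 14 vs 9: take 9 from right. Merged: [5, 5, 7, 9]
Compare 14 vs 11: take 11 from right. Merged: [5, 5, 7, 9, 11]
Append remaining from left: [14]. Merged: [5, 5, 7, 9, 11, 14]

Final merged array: [5, 5, 7, 9, 11, 14]
Total comparisons: 5

The merged array is [5, 5, 7, 9, 11, 14], requiring 5 comparisons. The merge step runs in O(n) time where n is the total number of elements.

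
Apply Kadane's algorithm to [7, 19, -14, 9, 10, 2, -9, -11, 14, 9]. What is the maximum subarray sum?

Using Kadane's algorithm on [7, 19, -14, 9, 10, 2, -9, -11, 14, 9]:

Scanning through the array:
Position 1 (value 19): max_ending_here = 26, max_so_far = 26
Position 2 (value -14): max_ending_here = 12, max_so_far = 26
Position 3 (value 9): max_ending_here = 21, max_so_far = 26
Position 4 (value 10): max_ending_here = 31, max_so_far = 31
Position 5 (value 2): max_ending_here = 33, max_so_far = 33
Position 6 (value -9): max_ending_here = 24, max_so_far = 33
Position 7 (value -11): max_ending_here = 13, max_so_far = 33
Position 8 (value 14): max_ending_here = 27, max_so_far = 33
Position 9 (value 9): max_ending_here = 36, max_so_far = 36

Maximum subarray: [7, 19, -14, 9, 10, 2, -9, -11, 14, 9]
Maximum sum: 36

The maximum subarray is [7, 19, -14, 9, 10, 2, -9, -11, 14, 9] with sum 36. This subarray runs from index 0 to index 9.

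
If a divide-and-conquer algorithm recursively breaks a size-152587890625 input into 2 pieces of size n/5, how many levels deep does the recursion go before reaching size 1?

For divide and conquer with division factor 5:

Problem sizes at each level:
Level 0: 152587890625
Level 1: 30517578125
Level 2: 6103515625
Level 3: 1220703125
Level 4: 244140625
Level 5: 48828125
Level 6: 9765625
Level 7: 1953125
Level 8: 390625
Level 9: 78125
Level 10: 15625
Level 11: 3125
Level 12: 625
Level 13: 125
Level 14: 25
Level 15: 5
Level 16: 1

The root is level 0 and the size-1 base case is level 16 (the tree spans levels 0 through 16, i.e. 17 levels counting the root), so the depth is the number of divisions: log_5(152587890625) = 16

The recursion tree depth is log_5(152587890625) = 16. At each level, the problem size is divided by 5, so it takes 16 divisions to reduce to a base case of size 1. The algorithm makes 2 recursive calls at each level.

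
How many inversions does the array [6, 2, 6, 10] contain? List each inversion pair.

Finding inversions in [6, 2, 6, 10]:

(0, 1): arr[0]=6 > arr[1]=2

Total inversions: 1

The array has 1 inversion(s): (0,1). Each pair (i,j) satisfies i < j and arr[i] > arr[j].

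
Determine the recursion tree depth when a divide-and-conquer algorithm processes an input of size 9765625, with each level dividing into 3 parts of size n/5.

For divide and conquer with division factor 5:

Problem sizes at each level:
Level 0: 9765625
Level 1: 1953125
Level 2: 390625
Level 3: 78125
Level 4: 15625
Level 5: 3125
Level 6: 625
Level 7: 125
Level 8: 25
Level 9: 5
Level 10: 1

The root is level 0 and the size-1 base case is level 10 (the tree spans levels 0 through 10, i.e. 11 levels counting the root), so the depth is the number of divisions: log_5(9765625) = 10

The recursion tree depth is log_5(9765625) = 10. At each level, the problem size is divided by 5, so it takes 10 divisions to reduce to a base case of size 1. The algorithm makes 3 recursive calls at each level.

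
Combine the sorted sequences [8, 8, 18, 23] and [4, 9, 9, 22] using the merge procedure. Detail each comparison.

Merging process:

Compare 8 vs 4: take 4 from right. Merged: [4]
Compare 8 vs 9: take 8 from left. Merged: [4, 8]
Compare 8 vs 9: take 8 from left. Merged: [4, 8, 8]
Compare 18 vs 9: take 9 from right. Merged: [4, 8, 8, 9]
Compare 18 vs 9: take 9 from right. Merged: [4, 8, 8, 9, 9]
Compare 18 vs 22: take 18 from left. Merged: [4, 8, 8, 9, 9, 18]
Compare 23 vs 22: take 22 from right. Merged: [4, 8, 8, 9, 9, 18, 22]
Append remaining from left: [23]. Merged: [4, 8, 8, 9, 9, 18, 22, 23]

Final merged array: [4, 8, 8, 9, 9, 18, 22, 23]
Total comparisons: 7

The merged array is [4, 8, 8, 9, 9, 18, 22, 23], requiring 7 comparisons. The merge step runs in O(n) time where n is the total number of elements.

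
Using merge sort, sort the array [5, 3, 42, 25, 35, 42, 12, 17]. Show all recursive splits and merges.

Merge sort trace:

Split: [5, 3, 42, 25, 35, 42, 12, 17] -> [5, 3, 42, 25] and [35, 42, 12, 17]
  Split: [5, 3, 42, 25] -> [5, 3] and [42, 25]
    Split: [5, 3] -> [5] and [3]
    Merge: [5] + [3] -> [3, 5]
    Split: [42, 25] -> [42] and [25]
    Merge: [42] + [25] -> [25, 42]
  Merge: [3, 5] + [25, 42] -> [3, 5, 25, 42]
  Split: [35, 42, 12, 17] -> [35, 42] and [12, 17]
    Split: [35, 42] -> [35] and [42]
    Merge: [35] + [42] -> [35, 42]
    Split: [12, 17] -> [12] and [17]
    Merge: [12] + [17] -> [12, 17]
  Merge: [35, 42] + [12, 17] -> [12, 17, 35, 42]
Merge: [3, 5, 25, 42] + [12, 17, 35, 42] -> [3, 5, 12, 17, 25, 35, 42, 42]

Final sorted array: [3, 5, 12, 17, 25, 35, 42, 42]

The merge sort proceeds by recursively splitting the array and merging sorted halves.
After all merges, the sorted array is [3, 5, 12, 17, 25, 35, 42, 42].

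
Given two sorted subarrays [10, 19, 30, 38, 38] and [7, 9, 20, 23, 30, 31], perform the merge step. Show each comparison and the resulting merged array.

Merging process:

Compare 10 vs 7: take 7 from right. Merged: [7]
Compare 10 vs 9: take 9 from right. Merged: [7, 9]
Compare 10 vs 20: take 10 from left. Merged: [7, 9, 10]
Compare 19 vs 20: take 19 from left. Merged: [7, 9, 10, 19]
Compare 30 vs 20: take 20 from right. Merged: [7, 9, 10, 19, 20]
Compare 30 vs 23: take 23 from right. Merged: [7, 9, 10, 19, 20, 23]
Compare 30 vs 30: take 30 from left. Merged: [7, 9, 10, 19, 20, 23, 30]
Compare 38 vs 30: take 30 from right. Merged: [7, 9, 10, 19, 20, 23, 30, 30]
Compare 38 vs 31: take 31 from right. Merged: [7, 9, 10, 19, 20, 23, 30, 30, 31]
Append remaining from left: [38, 38]. Merged: [7, 9, 10, 19, 20, 23, 30, 30, 31, 38, 38]

Final merged array: [7, 9, 10, 19, 20, 23, 30, 30, 31, 38, 38]
Total comparisons: 9

The merged array is [7, 9, 10, 19, 20, 23, 30, 30, 31, 38, 38], requiring 9 comparisons. The merge step runs in O(n) time where n is the total number of elements.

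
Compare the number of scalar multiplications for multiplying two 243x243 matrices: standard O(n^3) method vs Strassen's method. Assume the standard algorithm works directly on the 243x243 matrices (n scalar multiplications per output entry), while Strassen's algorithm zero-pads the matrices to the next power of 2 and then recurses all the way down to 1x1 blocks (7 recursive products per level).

Matrix multiplication for 243x243 matrices:

Strassen's algorithm requires power-of-2 dimensions. Pad 243x243 to 256x256 (next power of 2).

Standard algorithm: 243^3 = 14348907 multiplications
Strassen's algorithm: 7^(log2(256)) = 7^8 = 5764801 multiplications
Savings: 14348907 - 5764801 = 8584106 multiplications

Standard: 14348907 multiplications (243^3). Strassen: 5764801 multiplications (7^8, after padding to 256x256). Strassen reduces 8 recursive multiplications to 7 at each level.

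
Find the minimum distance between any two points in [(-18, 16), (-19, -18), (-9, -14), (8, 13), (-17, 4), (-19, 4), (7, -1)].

Computing all pairwise distances among 7 points:

d((-18, 16), (-19, -18)) = 34.0147
d((-18, 16), (-9, -14)) = 31.3209
d((-18, 16), (8, 13)) = 26.1725
d((-18, 16), (-17, 4)) = 12.0416
d((-18, 16), (-19, 4)) = 12.0416
d((-18, 16), (7, -1)) = 30.2324
d((-19, -18), (-9, -14)) = 10.7703
d((-19, -18), (8, 13)) = 41.1096
d((-19, -18), (-17, 4)) = 22.0907
d((-19, -18), (-19, 4)) = 22.0
d((-19, -18), (7, -1)) = 31.0644
d((-9, -14), (8, 13)) = 31.9061
d((-9, -14), (-17, 4)) = 19.6977
d((-9, -14), (-19, 4)) = 20.5913
d((-9, -14), (7, -1)) = 20.6155
d((8, 13), (-17, 4)) = 26.5707
d((8, 13), (-19, 4)) = 28.4605
d((8, 13), (7, -1)) = 14.0357
d((-17, 4), (-19, 4)) = 2.0 <-- minimum
d((-17, 4), (7, -1)) = 24.5153
d((-19, 4), (7, -1)) = 26.4764

Closest pair: (-17, 4) and (-19, 4) with distance 2.0

The closest pair is (-17, 4) and (-19, 4) with Euclidean distance 2.0. For 7 points, brute-force pairwise comparison is shown above. For large n, the divide-and-conquer algorithm (sort by x, recurse on halves, check the dividing strip) achieves O(n log n).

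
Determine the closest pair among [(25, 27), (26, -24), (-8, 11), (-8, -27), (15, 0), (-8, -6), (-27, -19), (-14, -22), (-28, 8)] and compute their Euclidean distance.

Computing all pairwise distances among 9 points:

d((25, 27), (26, -24)) = 51.0098
d((25, 27), (-8, 11)) = 36.6742
d((25, 27), (-8, -27)) = 63.2851
d((25, 27), (15, 0)) = 28.7924
d((25, 27), (-8, -6)) = 46.669
d((25, 27), (-27, -19)) = 69.4262
d((25, 27), (-14, -22)) = 62.6259
d((25, 27), (-28, 8)) = 56.3028
d((26, -24), (-8, 11)) = 48.7955
d((26, -24), (-8, -27)) = 34.1321
d((26, -24), (15, 0)) = 26.4008
d((26, -24), (-8, -6)) = 38.4708
d((26, -24), (-27, -19)) = 53.2353
d((26, -24), (-14, -22)) = 40.05
d((26, -24), (-28, 8)) = 62.7694
d((-8, 11), (-8, -27)) = 38.0
d((-8, 11), (15, 0)) = 25.4951
d((-8, 11), (-8, -6)) = 17.0
d((-8, 11), (-27, -19)) = 35.5106
d((-8, 11), (-14, -22)) = 33.541
d((-8, 11), (-28, 8)) = 20.2237
d((-8, -27), (15, 0)) = 35.4683
d((-8, -27), (-8, -6)) = 21.0
d((-8, -27), (-27, -19)) = 20.6155
d((-8, -27), (-14, -22)) = 7.8102 <-- minimum
d((-8, -27), (-28, 8)) = 40.3113
d((15, 0), (-8, -6)) = 23.7697
d((15, 0), (-27, -19)) = 46.0977
d((15, 0), (-14, -22)) = 36.4005
d((15, 0), (-28, 8)) = 43.7379
d((-8, -6), (-27, -19)) = 23.0217
d((-8, -6), (-14, -22)) = 17.088
d((-8, -6), (-28, 8)) = 24.4131
d((-27, -19), (-14, -22)) = 13.3417
d((-27, -19), (-28, 8)) = 27.0185
d((-14, -22), (-28, 8)) = 33.1059

Closest pair: (-8, -27) and (-14, -22) with distance 7.8102

The closest pair is (-8, -27) and (-14, -22) with Euclidean distance 7.8102. For 9 points, brute-force pairwise comparison is shown above. For large n, the divide-and-conquer algorithm (sort by x, recurse on halves, check the dividing strip) achieves O(n log n).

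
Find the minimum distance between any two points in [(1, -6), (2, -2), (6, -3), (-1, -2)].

Computing all pairwise distances among 4 points:

d((1, -6), (2, -2)) = 4.1231
d((1, -6), (6, -3)) = 5.831
d((1, -6), (-1, -2)) = 4.4721
d((2, -2), (6, -3)) = 4.1231
d((2, -2), (-1, -2)) = 3.0 <-- minimum
d((6, -3), (-1, -2)) = 7.0711

Closest pair: (2, -2) and (-1, -2) with distance 3.0

The closest pair is (2, -2) and (-1, -2) with Euclidean distance 3.0. For 4 points, brute-force pairwise comparison is shown above. For large n, the divide-and-conquer algorithm (sort by x, recurse on halves, check the dividing strip) achieves O(n log n).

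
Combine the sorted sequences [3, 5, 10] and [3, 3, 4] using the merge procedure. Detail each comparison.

Merging process:

Compare 3 vs 3: take 3 from left. Merged: [3]
Compare 5 vs 3: take 3 from right. Merged: [3, 3]
Compare 5 vs 3: take 3 from right. Merged: [3, 3, 3]
Compare 5 vs 4: take 4 from right. Merged: [3, 3, 3, 4]
Append remaining from left: [5, 10]. Merged: [3, 3, 3, 4, 5, 10]

Final merged array: [3, 3, 3, 4, 5, 10]
Total comparisons: 4

The merged array is [3, 3, 3, 4, 5, 10], requiring 4 comparisons. The merge step runs in O(n) time where n is the total number of elements.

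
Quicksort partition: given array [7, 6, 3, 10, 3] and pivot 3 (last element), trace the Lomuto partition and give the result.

Lomuto partition with pivot = 3:

Initial array: [7, 6, 3, 10, 3]

arr[0]=7 > 3: no swap
arr[1]=6 > 3: no swap
arr[2]=3 <= 3: swap with position 0, array becomes [3, 6, 7, 10, 3]
arr[3]=10 > 3: no swap

Place pivot at position 1: [3, 3, 7, 10, 6]
Pivot position: 1

After partitioning with pivot 3, the array becomes [3, 3, 7, 10, 6]. The pivot is placed at index 1. All elements to the left of the pivot are <= 3, and all elements to the right are > 3.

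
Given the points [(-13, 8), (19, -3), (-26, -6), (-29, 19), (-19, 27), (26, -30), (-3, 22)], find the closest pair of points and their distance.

Computing all pairwise distances among 7 points:

d((-13, 8), (19, -3)) = 33.8378
d((-13, 8), (-26, -6)) = 19.105
d((-13, 8), (-29, 19)) = 19.4165
d((-13, 8), (-19, 27)) = 19.9249
d((-13, 8), (26, -30)) = 54.4518
d((-13, 8), (-3, 22)) = 17.2047
d((19, -3), (-26, -6)) = 45.0999
d((19, -3), (-29, 19)) = 52.8015
d((19, -3), (-19, 27)) = 48.4149
d((19, -3), (26, -30)) = 27.8927
d((19, -3), (-3, 22)) = 33.3017
d((-26, -6), (-29, 19)) = 25.1794
d((-26, -6), (-19, 27)) = 33.7343
d((-26, -6), (26, -30)) = 57.2713
d((-26, -6), (-3, 22)) = 36.2353
d((-29, 19), (-19, 27)) = 12.8062 <-- minimum
d((-29, 19), (26, -30)) = 73.6614
d((-29, 19), (-3, 22)) = 26.1725
d((-19, 27), (26, -30)) = 72.6223
d((-19, 27), (-3, 22)) = 16.7631
d((26, -30), (-3, 22)) = 59.5399

Closest pair: (-29, 19) and (-19, 27) with distance 12.8062

The closest pair is (-29, 19) and (-19, 27) with Euclidean distance 12.8062. For 7 points, brute-force pairwise comparison is shown above. For large n, the divide-and-conquer algorithm (sort by x, recurse on halves, check the dividing strip) achieves O(n log n).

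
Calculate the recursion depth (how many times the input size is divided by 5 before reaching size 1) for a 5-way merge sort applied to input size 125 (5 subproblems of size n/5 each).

For divide and conquer with division factor 5:

Problem sizes at each level:
Level 0: 125
Level 1: 25
Level 2: 5
Level 3: 1

The root is level 0 and the size-1 base case is level 3 (the tree spans levels 0 through 3, i.e. 4 levels counting the root), so the depth is the number of divisions: log_5(125) = 3

The recursion tree depth is log_5(125) = 3. At each level, the problem size is divided by 5, so it takes 3 divisions to reduce to a base case of size 1. The algorithm makes 5 recursive calls at each level.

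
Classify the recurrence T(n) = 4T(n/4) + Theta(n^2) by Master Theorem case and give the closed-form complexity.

Master Theorem for T(n) = 4T(n/4) + O(n^2):

a = 4, b = 4, c = 2
log_b(a) = log_4(4) = 1.0000

Case 3: c = 2 > log_4(4) = 1.0000
T(n) = O(n^2) = O(n^2)

For T(n) = 4T(n/4) + O(n^2): log_4(4) = 1.0000. This is Case 3 of the Master Theorem (c > log_b(a), work dominated by root), giving O(n^2).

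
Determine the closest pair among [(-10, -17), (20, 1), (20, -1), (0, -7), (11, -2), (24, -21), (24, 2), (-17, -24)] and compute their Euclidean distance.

Computing all pairwise distances among 8 points:

d((-10, -17), (20, 1)) = 34.9857
d((-10, -17), (20, -1)) = 34.0
d((-10, -17), (0, -7)) = 14.1421
d((-10, -17), (11, -2)) = 25.807
d((-10, -17), (24, -21)) = 34.2345
d((-10, -17), (24, 2)) = 38.9487
d((-10, -17), (-17, -24)) = 9.8995
d((20, 1), (20, -1)) = 2.0 <-- minimum
d((20, 1), (0, -7)) = 21.5407
d((20, 1), (11, -2)) = 9.4868
d((20, 1), (24, -21)) = 22.3607
d((20, 1), (24, 2)) = 4.1231
d((20, 1), (-17, -24)) = 44.6542
d((20, -1), (0, -7)) = 20.8806
d((20, -1), (11, -2)) = 9.0554
d((20, -1), (24, -21)) = 20.3961
d((20, -1), (24, 2)) = 5.0
d((20, -1), (-17, -24)) = 43.566
d((0, -7), (11, -2)) = 12.083
d((0, -7), (24, -21)) = 27.7849
d((0, -7), (24, 2)) = 25.632
d((0, -7), (-17, -24)) = 24.0416
d((11, -2), (24, -21)) = 23.0217
d((11, -2), (24, 2)) = 13.6015
d((11, -2), (-17, -24)) = 35.609
d((24, -21), (24, 2)) = 23.0
d((24, -21), (-17, -24)) = 41.1096
d((24, 2), (-17, -24)) = 48.5489

Closest pair: (20, 1) and (20, -1) with distance 2.0

The closest pair is (20, 1) and (20, -1) with Euclidean distance 2.0. For 8 points, brute-force pairwise comparison is shown above. For large n, the divide-and-conquer algorithm (sort by x, recurse on halves, check the dividing strip) achieves O(n log n).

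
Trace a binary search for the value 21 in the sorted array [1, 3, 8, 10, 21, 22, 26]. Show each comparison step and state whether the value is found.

Binary search for 21 in [1, 3, 8, 10, 21, 22, 26]:

lo=0, hi=6, mid=3, arr[mid]=10 -> 10 < 21, search right half
lo=4, hi=6, mid=5, arr[mid]=22 -> 22 > 21, search left half
lo=4, hi=4, mid=4, arr[mid]=21 -> Found target at index 4!

Binary search finds 21 at index 4 after 3 comparisons. The search repeatedly halves the search space by comparing with the middle element.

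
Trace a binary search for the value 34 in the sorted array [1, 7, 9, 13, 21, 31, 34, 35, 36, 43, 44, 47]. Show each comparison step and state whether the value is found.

Binary search for 34 in [1, 7, 9, 13, 21, 31, 34, 35, 36, 43, 44, 47]:

lo=0, hi=11, mid=5, arr[mid]=31 -> 31 < 34, search right half
lo=6, hi=11, mid=8, arr[mid]=36 -> 36 > 34, search left half
lo=6, hi=7, mid=6, arr[mid]=34 -> Found target at index 6!

Binary search finds 34 at index 6 after 3 comparisons. The search repeatedly halves the search space by comparing with the middle element.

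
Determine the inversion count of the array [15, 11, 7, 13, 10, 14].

Finding inversions in [15, 11, 7, 13, 10, 14]:

(0, 1): arr[0]=15 > arr[1]=11
(0, 2): arr[0]=15 > arr[2]=7
(0, 3): arr[0]=15 > arr[3]=13
(0, 4): arr[0]=15 > arr[4]=10
(0, 5): arr[0]=15 > arr[5]=14
(1, 2): arr[1]=11 > arr[2]=7
(1, 4): arr[1]=11 > arr[4]=10
(3, 4): arr[3]=13 > arr[4]=10

Total inversions: 8

The array has 8 inversion(s): (0,1), (0,2), (0,3), (0,4), (0,5), (1,2), (1,4), (3,4). Each pair (i,j) satisfies i < j and arr[i] > arr[j].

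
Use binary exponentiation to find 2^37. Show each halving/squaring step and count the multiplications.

Computing 2^37 by squaring (build up from 2^1; each line after the first costs one multiplication):

2^1 = 2
2^2 = (2^1)^2 = 2^2 = 4
2^4 = (2^2)^2 = 4^2 = 16
2^8 = (2^4)^2 = 16^2 = 256
2^9 = 2 * 2^8 = 2 * 256 = 512
2^18 = (2^9)^2 = 512^2 = 262144
2^36 = (2^18)^2 = 262144^2 = 68719476736
2^37 = 2 * 2^36 = 2 * 68719476736 = 137438953472

Result: 137438953472
Multiplications needed: 7 (7 lines after 2^1)

2^37 = 137438953472. Using exponentiation by squaring, this requires 7 multiplications. The key idea: if the exponent is even, square the half-power; if odd, multiply by the base once.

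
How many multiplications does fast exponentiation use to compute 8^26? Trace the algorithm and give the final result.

Computing 8^26 by squaring (build up from 8^1; each line after the first costs one multiplication):

8^1 = 8
8^2 = (8^1)^2 = 8^2 = 64
8^3 = 8 * 8^2 = 8 * 64 = 512
8^6 = (8^3)^2 = 512^2 = 262144
8^12 = (8^6)^2 = 262144^2 = 68719476736
8^13 = 8 * 8^12 = 8 * 68719476736 = 549755813888
8^26 = (8^13)^2 = 549755813888^2 = 302231454903657293676544

Result: 302231454903657293676544
Multiplications needed: 6 (6 lines after 8^1)

8^26 = 302231454903657293676544. Using exponentiation by squaring, this requires 6 multiplications. The key idea: if the exponent is even, square the half-power; if odd, multiply by the base once.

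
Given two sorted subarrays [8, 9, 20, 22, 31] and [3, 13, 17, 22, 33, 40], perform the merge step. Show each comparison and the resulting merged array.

Merging process:

Compare 8 vs 3: take 3 from right. Merged: [3]
Compare 8 vs 13: take 8 from left. Merged: [3, 8]
Compare 9 vs 13: take 9 from left. Merged: [3, 8, 9]
Compare 20 vs 13: take 13 from right. Merged: [3, 8, 9, 13]
Compare 20 vs 17: take 17 from right. Merged: [3, 8, 9, 13, 17]
Compare 20 vs 22: take 20 from left. Merged: [3, 8, 9, 13, 17, 20]
Compare 22 vs 22: take 22 from left. Merged: [3, 8, 9, 13, 17, 20, 22]
Compare 31 vs 22: take 22 from right. Merged: [3, 8, 9, 13, 17, 20, 22, 22]
Compare 31 vs 33: take 31 from left. Merged: [3, 8, 9, 13, 17, 20, 22, 22, 31]
Append remaining from right: [33, 40]. Merged: [3, 8, 9, 13, 17, 20, 22, 22, 31, 33, 40]

Final merged array: [3, 8, 9, 13, 17, 20, 22, 22, 31, 33, 40]
Total comparisons: 9

The merged array is [3, 8, 9, 13, 17, 20, 22, 22, 31, 33, 40], requiring 9 comparisons. The merge step runs in O(n) time where n is the total number of elements.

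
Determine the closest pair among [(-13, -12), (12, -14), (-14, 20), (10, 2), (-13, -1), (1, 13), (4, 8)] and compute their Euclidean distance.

Computing all pairwise distances among 7 points:

d((-13, -12), (12, -14)) = 25.0799
d((-13, -12), (-14, 20)) = 32.0156
d((-13, -12), (10, 2)) = 26.9258
d((-13, -12), (-13, -1)) = 11.0
d((-13, -12), (1, 13)) = 28.6531
d((-13, -12), (4, 8)) = 26.2488
d((12, -14), (-14, 20)) = 42.8019
d((12, -14), (10, 2)) = 16.1245
d((12, -14), (-13, -1)) = 28.178
d((12, -14), (1, 13)) = 29.1548
d((12, -14), (4, 8)) = 23.4094
d((-14, 20), (10, 2)) = 30.0
d((-14, 20), (-13, -1)) = 21.0238
d((-14, 20), (1, 13)) = 16.5529
d((-14, 20), (4, 8)) = 21.6333
d((10, 2), (-13, -1)) = 23.1948
d((10, 2), (1, 13)) = 14.2127
d((10, 2), (4, 8)) = 8.4853
d((-13, -1), (1, 13)) = 19.799
d((-13, -1), (4, 8)) = 19.2354
d((1, 13), (4, 8)) = 5.831 <-- minimum

Closest pair: (1, 13) and (4, 8) with distance 5.831

The closest pair is (1, 13) and (4, 8) with Euclidean distance 5.831. For 7 points, brute-force pairwise comparison is shown above. For large n, the divide-and-conquer algorithm (sort by x, recurse on halves, check the dividing strip) achieves O(n log n).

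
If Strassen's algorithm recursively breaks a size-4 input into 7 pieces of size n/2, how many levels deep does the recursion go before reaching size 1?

For divide and conquer with division factor 2:

Problem sizes at each level:
Level 0: 4
Level 1: 2
Level 2: 1

The root is level 0 and the size-1 base case is level 2 (the tree spans levels 0 through 2, i.e. 3 levels counting the root), so the depth is the number of divisions: log_2(4) = 2

The recursion tree depth is log_2(4) = 2. At each level, the problem size is divided by 2, so it takes 2 divisions to reduce to a base case of size 1. The algorithm makes 7 recursive calls at each level.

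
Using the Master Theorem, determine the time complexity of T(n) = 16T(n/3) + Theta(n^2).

Master Theorem for T(n) = 16T(n/3) + O(n^2):

a = 16, b = 3, c = 2
log_b(a) = log_3(16) = 2.5237

Case 1: c = 2 < log_3(16) = 2.5237
T(n) = O(n^(log_3 16))

For T(n) = 16T(n/3) + O(n^2): log_3(16) = 2.5237. This is Case 1 of the Master Theorem (c < log_b(a), work dominated by leaves), giving O(n^(log_3 16)).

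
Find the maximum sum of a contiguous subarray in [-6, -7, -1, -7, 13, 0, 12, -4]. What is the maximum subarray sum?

Using Kadane's algorithm on [-6, -7, -1, -7, 13, 0, 12, -4]:

Scanning through the array:
Position 1 (value -7): max_ending_here = -7, max_so_far = -6
Position 2 (value -1): max_ending_here = -1, max_so_far = -1
Position 3 (value -7): max_ending_here = -7, max_so_far = -1
Position 4 (value 13): max_ending_here = 13, max_so_far = 13
Position 5 (value 0): max_ending_here = 13, max_so_far = 13
Position 6 (value 12): max_ending_here = 25, max_so_far = 25
Position 7 (value -4): max_ending_here = 21, max_so_far = 25

Maximum subarray: [13, 0, 12]
Maximum sum: 25

The maximum subarray is [13, 0, 12] with sum 25. This subarray runs from index 4 to index 6.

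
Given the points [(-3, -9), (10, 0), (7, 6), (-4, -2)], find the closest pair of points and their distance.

Computing all pairwise distances among 4 points:

d((-3, -9), (10, 0)) = 15.8114
d((-3, -9), (7, 6)) = 18.0278
d((-3, -9), (-4, -2)) = 7.0711
d((10, 0), (7, 6)) = 6.7082 <-- minimum
d((10, 0), (-4, -2)) = 14.1421
d((7, 6), (-4, -2)) = 13.6015

Closest pair: (10, 0) and (7, 6) with distance 6.7082

The closest pair is (10, 0) and (7, 6) with Euclidean distance 6.7082. For 4 points, brute-force pairwise comparison is shown above. For large n, the divide-and-conquer algorithm (sort by x, recurse on halves, check the dividing strip) achieves O(n log n).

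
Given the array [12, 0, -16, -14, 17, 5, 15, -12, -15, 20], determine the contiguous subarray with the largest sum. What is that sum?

Using Kadane's algorithm on [12, 0, -16, -14, 17, 5, 15, -12, -15, 20]:

Scanning through the array:
Position 1 (value 0): max_ending_here = 12, max_so_far = 12
Position 2 (value -16): max_ending_here = -4, max_so_far = 12
Position 3 (value -14): max_ending_here = -14, max_so_far = 12
Position 4 (value 17): max_ending_here = 17, max_so_far = 17
Position 5 (value 5): max_ending_here = 22, max_so_far = 22
Position 6 (value 15): max_ending_here = 37, max_so_far = 37
Position 7 (value -12): max_ending_here = 25, max_so_far = 37
Position 8 (value -15): max_ending_here = 10, max_so_far = 37
Position 9 (value 20): max_ending_here = 30, max_so_far = 37

Maximum subarray: [17, 5, 15]
Maximum sum: 37

The maximum subarray is [17, 5, 15] with sum 37. This subarray runs from index 4 to index 6.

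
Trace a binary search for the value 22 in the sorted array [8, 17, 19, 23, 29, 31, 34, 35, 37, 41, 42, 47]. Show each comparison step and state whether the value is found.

Binary search for 22 in [8, 17, 19, 23, 29, 31, 34, 35, 37, 41, 42, 47]:

lo=0, hi=11, mid=5, arr[mid]=31 -> 31 > 22, search left half
lo=0, hi=4, mid=2, arr[mid]=19 -> 19 < 22, search right half
lo=3, hi=4, mid=3, arr[mid]=23 -> 23 > 22, search left half
lo=3 > hi=2, target 22 not found

Binary search determines that 22 is not in the array after 3 comparisons. The search space was exhausted without finding the target.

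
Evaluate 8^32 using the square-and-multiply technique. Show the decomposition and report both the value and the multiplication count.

Computing 8^32 by squaring (build up from 8^1; each line after the first costs one multiplication):

8^1 = 8
8^2 = (8^1)^2 = 8^2 = 64
8^4 = (8^2)^2 = 64^2 = 4096
8^8 = (8^4)^2 = 4096^2 = 16777216
8^16 = (8^8)^2 = 16777216^2 = 281474976710656
8^32 = (8^16)^2 = 281474976710656^2 = 79228162514264337593543950336

Result: 79228162514264337593543950336
Multiplications needed: 5 (5 lines after 8^1)

8^32 = 79228162514264337593543950336. Using exponentiation by squaring, this requires 5 multiplications. The key idea: if the exponent is even, square the half-power; if odd, multiply by the base once.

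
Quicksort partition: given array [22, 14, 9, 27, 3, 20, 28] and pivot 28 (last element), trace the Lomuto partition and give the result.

Lomuto partition with pivot = 28:

Initial array: [22, 14, 9, 27, 3, 20, 28]

arr[0]=22 <= 28: swap with position 0, array becomes [22, 14, 9, 27, 3, 20, 28]
arr[1]=14 <= 28: swap with position 1, array becomes [22, 14, 9, 27, 3, 20, 28]
arr[2]=9 <= 28: swap with position 2, array becomes [22, 14, 9, 27, 3, 20, 28]
arr[3]=27 <= 28: swap with position 3, array becomes [22, 14, 9, 27, 3, 20, 28]
arr[4]=3 <= 28: swap with position 4, array becomes [22, 14, 9, 27, 3, 20, 28]
arr[5]=20 <= 28: swap with position 5, array becomes [22, 14, 9, 27, 3, 20, 28]

Place pivot at position 6: [22, 14, 9, 27, 3, 20, 28]
Pivot position: 6

After partitioning with pivot 28, the array becomes [22, 14, 9, 27, 3, 20, 28]. The pivot is placed at index 6. All elements to the left of the pivot are <= 28, and all elements to the right are > 28.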